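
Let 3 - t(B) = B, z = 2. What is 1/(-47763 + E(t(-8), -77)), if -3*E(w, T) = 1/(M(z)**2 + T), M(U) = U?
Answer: -219/10460096 ≈ -2.0937e-5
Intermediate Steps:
t(B) = 3 - B
E(w, T) = -1/(3*(4 + T)) (E(w, T) = -1/(3*(2**2 + T)) = -1/(3*(4 + T)))
1/(-47763 + E(t(-8), -77)) = 1/(-47763 - 1/(12 + 3*(-77))) = 1/(-47763 - 1/(12 - 231)) = 1/(-47763 - 1/(-219)) = 1/(-47763 - 1*(-1/219)) = 1/(-47763 + 1/219) = 1/(-10460096/219) = -219/10460096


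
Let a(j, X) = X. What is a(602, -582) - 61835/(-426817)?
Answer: -248345659/426817 ≈ -581.86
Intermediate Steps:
a(602, -582) - 61835/(-426817) = -582 - 61835/(-426817) = -582 - 61835*(-1/426817) = -582 + 61835/426817 = -248345659/426817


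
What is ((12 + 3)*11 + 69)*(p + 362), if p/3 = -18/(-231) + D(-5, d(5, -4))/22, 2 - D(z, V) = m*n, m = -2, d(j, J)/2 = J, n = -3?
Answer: 6516900/77 ≈ 84635.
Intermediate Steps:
d(j, J) = 2*J
D(z, V) = -4 (D(z, V) = 2 - (-2)*(-3) = 2 - 1*6 = 2 - 6 = -4)
p = -24/77 (p = 3*(-18/(-231) - 4/22) = 3*(-18*(-1/231) - 4*1/22) = 3*(6/77 - 2/11) = 3*(-8/77) = -24/77 ≈ -0.31169)
((12 + 3)*11 + 69)*(p + 362) = ((12 + 3)*11 + 69)*(-24/77 + 362) = (15*11 + 69)*(27850/77) = (165 + 69)*(27850/77) = 234*(27850/77) = 6516900/77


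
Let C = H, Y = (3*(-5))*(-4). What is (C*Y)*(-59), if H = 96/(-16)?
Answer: 21240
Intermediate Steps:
Y = 60 (Y = -15*(-4) = 60)
H = -6 (H = 96*(-1/16) = -6)
C = -6
(C*Y)*(-59) = -6*60*(-59) = -360*(-59) = 21240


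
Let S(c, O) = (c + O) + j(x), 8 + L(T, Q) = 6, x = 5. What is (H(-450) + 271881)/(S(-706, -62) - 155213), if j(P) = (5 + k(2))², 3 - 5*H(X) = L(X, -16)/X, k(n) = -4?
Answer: -305866799/175477500 ≈ -1.7431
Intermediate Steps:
L(T, Q) = -2 (L(T, Q) = -8 + 6 = -2)
H(X) = ⅗ + 2/(5*X) (H(X) = ⅗ - (-2)/(5*X) = ⅗ + 2/(5*X))
j(P) = 1 (j(P) = (5 - 4)² = 1² = 1)
S(c, O) = 1 + O + c (S(c, O) = (c + O) + 1 = (O + c) + 1 = 1 + O + c)
(H(-450) + 271881)/(S(-706, -62) - 155213) = ((⅕)*(2 + 3*(-450))/(-450) + 271881)/((1 - 62 - 706) - 155213) = ((⅕)*(-1/450)*(2 - 1350) + 271881)/(-767 - 155213) = ((⅕)*(-1/450)*(-1348) + 271881)/(-155980) = (674/1125 + 271881)*(-1/155980) = (305866799/1125)*(-1/155980) = -305866799/175477500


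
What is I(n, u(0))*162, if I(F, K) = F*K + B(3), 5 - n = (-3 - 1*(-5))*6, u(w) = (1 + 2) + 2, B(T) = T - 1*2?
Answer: -5508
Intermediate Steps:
B(T) = -2 + T (B(T) = T - 2 = -2 + T)
u(w) = 5 (u(w) = 3 + 2 = 5)
n = -7 (n = 5 - (-3 - 1*(-5))*6 = 5 - (-3 + 5)*6 = 5 - 2*6 = 5 - 1*12 = 5 - 12 = -7)
I(F, K) = 1 + F*K (I(F, K) = F*K + (-2 + 3) = F*K + 1 = 1 + F*K)
I(n, u(0))*162 = (1 - 7*5)*162 = (1 - 35)*162 = -34*162 = -5508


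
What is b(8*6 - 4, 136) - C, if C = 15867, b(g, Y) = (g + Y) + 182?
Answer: -15505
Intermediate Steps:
b(g, Y) = 182 + Y + g (b(g, Y) = (Y + g) + 182 = 182 + Y + g)
b(8*6 - 4, 136) - C = (182 + 136 + (8*6 - 4)) - 1*15867 = (182 + 136 + (48 - 4)) - 15867 = (182 + 136 + 44) - 15867 = 362 - 15867 = -15505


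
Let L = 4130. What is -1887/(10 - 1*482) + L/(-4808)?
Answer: 890417/283672 ≈ 3.1389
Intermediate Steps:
-1887/(10 - 1*482) + L/(-4808) = -1887/(10 - 1*482) + 4130/(-4808) = -1887/(10 - 482) + 4130*(-1/4808) = -1887/(-472) - 2065/2404 = -1887*(-1/472) - 2065/2404 = 1887/472 - 2065/2404 = 890417/283672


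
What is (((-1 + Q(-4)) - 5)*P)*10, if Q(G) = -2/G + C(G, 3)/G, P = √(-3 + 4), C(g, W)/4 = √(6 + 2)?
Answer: -55 - 20*√2 ≈ -83.284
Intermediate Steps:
C(g, W) = 8*√2 (C(g, W) = 4*√(6 + 2) = 4*√8 = 4*(2*√2) = 8*√2)
P = 1 (P = √1 = 1)
Q(G) = -2/G + 8*√2/G (Q(G) = -2/G + (8*√2)/G = -2/G + 8*√2/G)
(((-1 + Q(-4)) - 5)*P)*10 = (((-1 + 2*(-1 + 4*√2)/(-4)) - 5)*1)*10 = (((-1 + 2*(-¼)*(-1 + 4*√2)) - 5)*1)*10 = (((-1 + (½ - 2*√2)) - 5)*1)*10 = (((-½ - 2*√2) - 5)*1)*10 = ((-11/2 - 2*√2)*1)*10 = (-11/2 - 2*√2)*10 = -55 - 20*√2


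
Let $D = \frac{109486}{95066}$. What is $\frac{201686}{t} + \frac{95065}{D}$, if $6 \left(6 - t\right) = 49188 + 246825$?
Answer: $\frac{445790772957659}{5400889637} \approx 82540.0$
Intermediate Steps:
$t = - \frac{98659}{2}$ ($t = 6 - \frac{49188 + 246825}{6} = 6 - \frac{98671}{2} = - \frac{98659}{2} \approx -49330.0$)
$D = \frac{54743}{47533}$ ($D = 109486 \cdot \frac{1}{95066} = \frac{54743}{47533} \approx 1.1517$)
$\frac{201686}{t} + \frac{95065}{D} = \frac{201686}{- \frac{98659}{2}} + \frac{95065}{\frac{54743}{47533}} = 201686 \left(- \frac{2}{98659}\right) + 95065 \cdot \frac{47533}{54743} = - \frac{403372}{98659} + \frac{4518724645}{54743} = \frac{445790772957659}{5400889637}$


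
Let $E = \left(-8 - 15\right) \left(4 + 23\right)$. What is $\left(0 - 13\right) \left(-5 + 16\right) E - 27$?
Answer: $88776$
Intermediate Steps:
$E = -621$ ($E = \left(-23\right) 27 = -621$)
$\left(0 - 13\right) \left(-5 + 16\right) E - 27 = \left(0 - 13\right) \left(-5 + 16\right) \left(-621\right) - 27 = \left(-13\right) 11 \left(-621\right) - 27 = \left(-143\right) \left(-621\right) - 27 = 88803 - 27 = 88776$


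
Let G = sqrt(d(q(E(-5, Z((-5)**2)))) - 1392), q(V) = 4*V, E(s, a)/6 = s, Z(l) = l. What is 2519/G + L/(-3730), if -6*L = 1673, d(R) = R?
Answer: 1673/22380 - 2519*I*sqrt(42)/252 ≈ 0.074754 - 64.782*I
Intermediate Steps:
E(s, a) = 6*s
G = 6*I*sqrt(42) (G = sqrt(4*(6*(-5)) - 1392) = sqrt(4*(-30) - 1392) = sqrt(-120 - 1392) = sqrt(-1512) = 6*I*sqrt(42) ≈ 38.884*I)
L = -1673/6 (L = -1/6*1673 = -1673/6 ≈ -278.83)
2519/G + L/(-3730) = 2519/((6*I*sqrt(42))) - 1673/6/(-3730) = 2519*(-I*sqrt(42)/252) - 1673/6*(-1/3730) = -2519*I*sqrt(42)/252 + 1673/22380 = 1673/22380 - 2519*I*sqrt(42)/252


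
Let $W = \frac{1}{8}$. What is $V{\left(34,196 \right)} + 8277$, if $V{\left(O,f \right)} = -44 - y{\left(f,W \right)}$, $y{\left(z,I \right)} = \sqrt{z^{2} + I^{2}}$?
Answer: $8233 - \frac{5 \sqrt{98345}}{8} \approx 8037.0$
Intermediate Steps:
$W = \frac{1}{8} \approx 0.125$
$y{\left(z,I \right)} = \sqrt{I^{2} + z^{2}}$
$V{\left(O,f \right)} = -44 - \sqrt{\frac{1}{64} + f^{2}}$ ($V{\left(O,f \right)} = -44 - \sqrt{\left(\frac{1}{8}\right)^{2} + f^{2}} = -44 - \sqrt{\frac{1}{64} + f^{2}}$)
$V{\left(34,196 \right)} + 8277 = \left(-44 - \frac{\sqrt{1 + 64 \cdot 196^{2}}}{8}\right) + 8277 = \left(-44 - \frac{\sqrt{1 + 64 \cdot 38416}}{8}\right) + 8277 = \left(-44 - \frac{\sqrt{1 + 2458624}}{8}\right) + 8277 = \left(-44 - \frac{\sqrt{2458625}}{8}\right) + 8277 = \left(-44 - \frac{5 \sqrt{98345}}{8}\right) + 8277 = 8233 - \frac{5 \sqrt{98345}}{8}$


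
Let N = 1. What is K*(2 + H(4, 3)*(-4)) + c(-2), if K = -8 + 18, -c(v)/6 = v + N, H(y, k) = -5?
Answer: 226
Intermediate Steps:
c(v) = -6 - 6*v (c(v) = -6*(v + 1) = -6*(1 + v) = -6 - 6*v)
K = 10
K*(2 + H(4, 3)*(-4)) + c(-2) = 10*(2 - 5*(-4)) + (-6 - 6*(-2)) = 10*(2 + 20) + (-6 + 12) = 10*22 + 6 = 220 + 6 = 226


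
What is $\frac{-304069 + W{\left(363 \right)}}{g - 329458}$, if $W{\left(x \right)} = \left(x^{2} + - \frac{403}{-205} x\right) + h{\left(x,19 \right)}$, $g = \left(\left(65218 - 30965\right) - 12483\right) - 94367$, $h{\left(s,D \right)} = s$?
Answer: $\frac{35100796}{82421275} \approx 0.42587$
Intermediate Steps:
$g = -72597$ ($g = \left(34253 - 12483\right) - 94367 = 21770 - 94367 = -72597$)
$W{\left(x \right)} = x^{2} + \frac{608 x}{205}$ ($W{\left(x \right)} = \left(x^{2} + - \frac{403}{-205} x\right) + x = \left(x^{2} + \left(-403\right) \left(- \frac{1}{205}\right) x\right) + x = \left(x^{2} + \frac{403 x}{205}\right) + x = x^{2} + \frac{608 x}{205}$)
$\frac{-304069 + W{\left(363 \right)}}{g - 329458} = \frac{-304069 + \frac{1}{205} \cdot 363 \left(608 + 205 \cdot 363\right)}{-72597 - 329458} = \frac{-304069 + \frac{1}{205} \cdot 363 \left(608 + 74415\right)}{-402055} = \left(-304069 + \frac{1}{205} \cdot 363 \cdot 75023\right) \left(- \frac{1}{402055}\right) = \left(-304069 + \frac{27233349}{205}\right) \left(- \frac{1}{402055}\right) = \left(- \frac{35100796}{205}\right) \left(- \frac{1}{402055}\right) = \frac{35100796}{82421275}$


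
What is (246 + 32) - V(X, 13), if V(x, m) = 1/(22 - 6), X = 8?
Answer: 4447/16 ≈ 277.94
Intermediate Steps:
V(x, m) = 1/16
(246 + 32) - V(X, 13) = (246 + 32) - 1*1/16 = 278 - 1/16 = 4447/16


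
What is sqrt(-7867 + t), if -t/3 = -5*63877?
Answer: 4*sqrt(59393) ≈ 974.83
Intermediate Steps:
t = 958155 (t = -(-15)*63877 = -3*(-319385) = 958155)
sqrt(-7867 + t) = sqrt(-7867 + 958155) = sqrt(950288) = 4*sqrt(59393)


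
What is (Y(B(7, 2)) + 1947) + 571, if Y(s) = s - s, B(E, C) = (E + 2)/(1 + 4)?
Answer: 2518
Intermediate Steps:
B(E, C) = ⅖ + E/5 (B(E, C) = (2 + E)/5 = (2 + E)*(⅕) = ⅖ + E/5)
Y(s) = 0
(Y(B(7, 2)) + 1947) + 571 = (0 + 1947) + 571 = 1947 + 571 = 2518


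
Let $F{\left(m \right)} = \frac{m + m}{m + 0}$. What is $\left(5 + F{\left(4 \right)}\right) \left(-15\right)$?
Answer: $-105$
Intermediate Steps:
$F{\left(m \right)} = 2$ ($F{\left(m \right)} = \frac{2 m}{m} = 2$)
$\left(5 + F{\left(4 \right)}\right) \left(-15\right) = \left(5 + 2\right) \left(-15\right) = 7 \left(-15\right) = -105$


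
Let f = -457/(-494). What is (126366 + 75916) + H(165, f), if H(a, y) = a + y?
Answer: 100009275/494 ≈ 2.0245e+5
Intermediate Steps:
f = 457/494 (f = -457*(-1/494) = 457/494 ≈ 0.92510)
(126366 + 75916) + H(165, f) = (126366 + 75916) + (165 + 457/494) = 202282 + 81967/494 = 100009275/494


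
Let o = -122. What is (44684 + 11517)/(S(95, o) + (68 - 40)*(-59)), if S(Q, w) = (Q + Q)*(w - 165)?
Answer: -56201/56182 ≈ -1.0003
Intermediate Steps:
S(Q, w) = 2*Q*(-165 + w) (S(Q, w) = (2*Q)*(-165 + w) = 2*Q*(-165 + w))
(44684 + 11517)/(S(95, o) + (68 - 40)*(-59)) = (44684 + 11517)/(2*95*(-165 - 122) + (68 - 40)*(-59)) = 56201/(2*95*(-287) + 28*(-59)) = 56201/(-54530 - 1652) = 56201/(-56182) = 56201*(-1/56182) = -56201/56182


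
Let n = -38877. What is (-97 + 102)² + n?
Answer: -38852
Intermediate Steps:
(-97 + 102)² + n = (-97 + 102)² - 38877 = 5² - 38877 = 25 - 38877 = -38852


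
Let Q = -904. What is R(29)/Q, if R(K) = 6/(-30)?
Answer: 1/4520 ≈ 0.00022124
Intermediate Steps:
R(K) = -1/5 (R(K) = 6*(-1/30) = -1/5)
R(29)/Q = -1/5/(-904) = -1/5*(-1/904) = 1/4520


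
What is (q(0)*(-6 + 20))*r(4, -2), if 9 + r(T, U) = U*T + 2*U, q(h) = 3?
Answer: -882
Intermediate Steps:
r(T, U) = -9 + 2*U + T*U (r(T, U) = -9 + (U*T + 2*U) = -9 + (T*U + 2*U) = -9 + (2*U + T*U) = -9 + 2*U + T*U)
(q(0)*(-6 + 20))*r(4, -2) = (3*(-6 + 20))*(-9 + 2*(-2) + 4*(-2)) = (3*14)*(-9 - 4 - 8) = 42*(-21) = -882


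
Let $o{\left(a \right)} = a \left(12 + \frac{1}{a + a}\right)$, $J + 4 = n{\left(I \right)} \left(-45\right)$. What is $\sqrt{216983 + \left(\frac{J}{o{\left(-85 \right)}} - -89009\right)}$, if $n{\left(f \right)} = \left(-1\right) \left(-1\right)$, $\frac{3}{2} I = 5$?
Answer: $\frac{\sqrt{1272168365654}}{2039} \approx 553.17$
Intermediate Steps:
$I = \frac{10}{3}$ ($I = \frac{2}{3} \cdot 5 = \frac{10}{3} \approx 3.3333$)
$n{\left(f \right)} = 1$
$J = -49$ ($J = -4 + 1 \left(-45\right) = -4 - 45 = -49$)
$o{\left(a \right)} = a \left(12 + \frac{1}{2 a}\right)$
$\sqrt{216983 + \left(\frac{J}{o{\left(-85 \right)}} - -89009\right)} = \sqrt{216983 - \left(-89009 + \frac{49}{\frac{1}{2} + 12 \left(-85\right)}\right)} = \sqrt{216983 + \left(- \frac{49}{\frac{1}{2} - 1020} + 89009\right)} = \sqrt{216983 + \left(- \frac{49}{- \frac{2039}{2}} + 89009\right)} = \sqrt{216983 + \left(\left(-49\right) \left(- \frac{2}{2039}\right) + 89009\right)} = \sqrt{216983 + \left(\frac{98}{2039} + 89009\right)} = \sqrt{216983 + \frac{181489449}{2039}} = \sqrt{\frac{623917786}{2039}} = \frac{\sqrt{1272168365654}}{2039}$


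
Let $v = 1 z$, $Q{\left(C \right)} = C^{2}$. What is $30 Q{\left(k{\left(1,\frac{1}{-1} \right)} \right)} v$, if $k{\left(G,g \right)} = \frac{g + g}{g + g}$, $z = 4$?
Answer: $120$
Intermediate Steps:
$k{\left(G,g \right)} = 1$ ($k{\left(G,g \right)} = \frac{2 g}{2 g} = 2 g \frac{1}{2 g} = 1$)
$v = 4$ ($v = 1 \cdot 4 = 4$)
$30 Q{\left(k{\left(1,\frac{1}{-1} \right)} \right)} v = 30 \cdot 1^{2} \cdot 4 = 30 \cdot 1 \cdot 4 = 30 \cdot 4 = 120$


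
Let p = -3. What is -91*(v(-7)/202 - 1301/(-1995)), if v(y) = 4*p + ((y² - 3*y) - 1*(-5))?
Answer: -5050331/57570 ≈ -87.725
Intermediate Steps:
v(y) = -7 + y² - 3*y (v(y) = 4*(-3) + ((y² - 3*y) - 1*(-5)) = -12 + ((y² - 3*y) + 5) = -12 + (5 + y² - 3*y) = -7 + y² - 3*y)
-91*(v(-7)/202 - 1301/(-1995)) = -91*((-7 + (-7)² - 3*(-7))/202 - 1301/(-1995)) = -91*((-7 + 49 + 21)*(1/202) - 1301*(-1/1995)) = -91*(63*(1/202) + 1301/1995) = -91*(63/202 + 1301/1995) = -91*388487/402990 = -5050331/57570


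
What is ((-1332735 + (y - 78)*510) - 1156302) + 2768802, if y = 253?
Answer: 369015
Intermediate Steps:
((-1332735 + (y - 78)*510) - 1156302) + 2768802 = ((-1332735 + (253 - 78)*510) - 1156302) + 2768802 = ((-1332735 + 175*510) - 1156302) + 2768802 = ((-1332735 + 89250) - 1156302) + 2768802 = (-1243485 - 1156302) + 2768802 = -2399787 + 2768802 = 369015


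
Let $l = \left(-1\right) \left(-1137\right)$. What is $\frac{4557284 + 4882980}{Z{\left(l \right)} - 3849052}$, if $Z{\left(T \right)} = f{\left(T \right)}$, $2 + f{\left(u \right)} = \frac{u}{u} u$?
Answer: $- \frac{9440264}{3847917} \approx -2.4533$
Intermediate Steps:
$l = 1137$
$f{\left(u \right)} = -2 + u$ ($f{\left(u \right)} = -2 + \frac{u}{u} u = -2 + 1 u = -2 + u$)
$Z{\left(T \right)} = -2 + T$
$\frac{4557284 + 4882980}{Z{\left(l \right)} - 3849052} = \frac{4557284 + 4882980}{\left(-2 + 1137\right) - 3849052} = \frac{9440264}{1135 - 3849052} = \frac{9440264}{-3847917} = 9440264 \left(- \frac{1}{3847917}\right) = - \frac{9440264}{3847917}$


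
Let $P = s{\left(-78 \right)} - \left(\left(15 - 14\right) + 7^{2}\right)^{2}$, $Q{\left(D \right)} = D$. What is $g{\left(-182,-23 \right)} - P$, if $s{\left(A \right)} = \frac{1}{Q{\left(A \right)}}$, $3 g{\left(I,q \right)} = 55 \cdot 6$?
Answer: $\frac{203581}{78} \approx 2610.0$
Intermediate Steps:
$g{\left(I,q \right)} = 110$ ($g{\left(I,q \right)} = \frac{55 \cdot 6}{3} = \frac{1}{3} \cdot 330 = 110$)
$s{\left(A \right)} = \frac{1}{A}$
$P = - \frac{195001}{78}$ ($P = \frac{1}{-78} - \left(\left(15 - 14\right) + 7^{2}\right)^{2} = - \frac{1}{78} - \left(\left(15 - 14\right) + 49\right)^{2} = - \frac{1}{78} - \left(1 + 49\right)^{2} = - \frac{1}{78} - 50^{2} = - \frac{1}{78} - 2500 = - \frac{195001}{78} \approx -2500.0$)
$g{\left(-182,-23 \right)} - P = 110 - - \frac{195001}{78} = 110 + \frac{195001}{78} = \frac{203581}{78}$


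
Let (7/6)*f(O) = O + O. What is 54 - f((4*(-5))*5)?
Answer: 1578/7 ≈ 225.43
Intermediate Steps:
f(O) = 12*O/7 (f(O) = 6*(O + O)/7 = 6*(2*O)/7 = 12*O/7)
54 - f((4*(-5))*5) = 54 - 12*(4*(-5))*5/7 = 54 - 12*(-20*5)/7 = 54 - 12*(-100)/7 = 54 - 1*(-1200/7) = 54 + 1200/7 = 1578/7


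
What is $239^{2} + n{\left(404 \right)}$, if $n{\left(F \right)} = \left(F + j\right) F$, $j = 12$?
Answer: $225185$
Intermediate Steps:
$n{\left(F \right)} = F \left(12 + F\right)$ ($n{\left(F \right)} = \left(F + 12\right) F = \left(12 + F\right) F = F \left(12 + F\right)$)
$239^{2} + n{\left(404 \right)} = 239^{2} + 404 \left(12 + 404\right) = 57121 + 404 \cdot 416 = 57121 + 168064 = 225185$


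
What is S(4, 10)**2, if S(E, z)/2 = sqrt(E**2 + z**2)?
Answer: 464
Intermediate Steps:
S(E, z) = 2*sqrt(E**2 + z**2)
S(4, 10)**2 = (2*sqrt(4**2 + 10**2))**2 = (2*sqrt(16 + 100))**2 = (2*sqrt(116))**2 = (2*(2*sqrt(29)))**2 = (4*sqrt(29))**2 = 464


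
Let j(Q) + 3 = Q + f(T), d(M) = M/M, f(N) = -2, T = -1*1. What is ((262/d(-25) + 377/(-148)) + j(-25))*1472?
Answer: 12496912/37 ≈ 3.3775e+5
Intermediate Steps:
T = -1
d(M) = 1
j(Q) = -5 + Q (j(Q) = -3 + (Q - 2) = -3 + (-2 + Q) = -5 + Q)
((262/d(-25) + 377/(-148)) + j(-25))*1472 = ((262/1 + 377/(-148)) + (-5 - 25))*1472 = ((262*1 + 377*(-1/148)) - 30)*1472 = ((262 - 377/148) - 30)*1472 = (38399/148 - 30)*1472 = (33959/148)*1472 = 12496912/37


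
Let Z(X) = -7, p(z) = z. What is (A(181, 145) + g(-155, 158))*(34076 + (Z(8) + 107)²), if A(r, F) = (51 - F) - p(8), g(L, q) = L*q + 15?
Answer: -1083255852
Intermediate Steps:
g(L, q) = 15 + L*q
A(r, F) = 43 - F (A(r, F) = (51 - F) - 1*8 = (51 - F) - 8 = 43 - F)
(A(181, 145) + g(-155, 158))*(34076 + (Z(8) + 107)²) = ((43 - 1*145) + (15 - 155*158))*(34076 + (-7 + 107)²) = ((43 - 145) + (15 - 24490))*(34076 + 100²) = (-102 - 24475)*(34076 + 10000) = -24577*44076 = -1083255852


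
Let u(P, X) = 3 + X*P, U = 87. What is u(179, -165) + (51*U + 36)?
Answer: -25059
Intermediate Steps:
u(P, X) = 3 + P*X
u(179, -165) + (51*U + 36) = (3 + 179*(-165)) + (51*87 + 36) = (3 - 29535) + (4437 + 36) = -29532 + 4473 = -25059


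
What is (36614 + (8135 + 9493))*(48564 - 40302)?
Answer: 448147404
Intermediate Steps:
(36614 + (8135 + 9493))*(48564 - 40302) = (36614 + 17628)*8262 = 54242*8262 = 448147404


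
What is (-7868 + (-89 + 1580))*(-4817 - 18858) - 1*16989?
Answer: 150958486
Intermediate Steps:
(-7868 + (-89 + 1580))*(-4817 - 18858) - 1*16989 = (-7868 + 1491)*(-23675) - 16989 = -6377*(-23675) - 16989 = 150975475 - 16989 = 150958486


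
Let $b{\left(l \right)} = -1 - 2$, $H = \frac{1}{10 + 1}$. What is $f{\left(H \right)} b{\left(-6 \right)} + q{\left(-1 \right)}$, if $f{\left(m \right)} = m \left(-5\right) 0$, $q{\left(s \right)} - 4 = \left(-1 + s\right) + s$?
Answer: $1$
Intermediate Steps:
$q{\left(s \right)} = 3 + 2 s$ ($q{\left(s \right)} = 4 + \left(\left(-1 + s\right) + s\right) = 4 + \left(-1 + 2 s\right) = 3 + 2 s$)
$H = \frac{1}{11} \approx 0.090909$
$f{\left(m \right)} = 0$ ($f{\left(m \right)} = - 5 m 0 = 0$)
$b{\left(l \right)} = -3$ ($b{\left(l \right)} = -1 - 2 = -3$)
$f{\left(H \right)} b{\left(-6 \right)} + q{\left(-1 \right)} = 0 \left(-3\right) + \left(3 + 2 \left(-1\right)\right) = 0 + \left(3 - 2\right) = 0 + 1 = 1$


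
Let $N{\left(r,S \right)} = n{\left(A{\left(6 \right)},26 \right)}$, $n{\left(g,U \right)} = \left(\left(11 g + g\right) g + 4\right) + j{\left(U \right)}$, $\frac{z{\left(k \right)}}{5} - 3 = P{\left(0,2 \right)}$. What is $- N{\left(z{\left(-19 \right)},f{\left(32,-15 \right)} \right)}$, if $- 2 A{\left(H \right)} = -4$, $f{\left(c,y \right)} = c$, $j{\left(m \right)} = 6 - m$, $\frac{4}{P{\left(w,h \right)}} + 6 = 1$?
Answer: $-32$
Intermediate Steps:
$P{\left(w,h \right)} = - \frac{4}{5}$ ($P{\left(w,h \right)} = \frac{4}{-6 + 1} = \frac{4}{-5} = 4 \left(- \frac{1}{5}\right) = - \frac{4}{5}$)
$z{\left(k \right)} = 11$ ($z{\left(k \right)} = 15 + 5 \left(- \frac{4}{5}\right) = 15 - 4 = 11$)
$A{\left(H \right)} = 2$ ($A{\left(H \right)} = \left(- \frac{1}{2}\right) \left(-4\right) = 2$)
$n{\left(g,U \right)} = 10 - U + 12 g^{2}$ ($n{\left(g,U \right)} = \left(\left(11 g + g\right) g + 4\right) - \left(-6 + U\right) = \left(12 g g + 4\right) - \left(-6 + U\right) = \left(12 g^{2} + 4\right) - \left(-6 + U\right) = \left(4 + 12 g^{2}\right) - \left(-6 + U\right) = 10 - U + 12 g^{2}$)
$N{\left(r,S \right)} = 32$ ($N{\left(r,S \right)} = 10 - 26 + 12 \cdot 2^{2} = 10 - 26 + 12 \cdot 4 = 10 - 26 + 48 = 32$)
$- N{\left(z{\left(-19 \right)},f{\left(32,-15 \right)} \right)} = \left(-1\right) 32 = -32$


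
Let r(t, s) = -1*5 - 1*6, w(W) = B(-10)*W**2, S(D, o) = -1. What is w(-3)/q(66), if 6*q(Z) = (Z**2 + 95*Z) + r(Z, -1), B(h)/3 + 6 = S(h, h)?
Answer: -1134/10615 ≈ -0.10683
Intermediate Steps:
B(h) = -21 (B(h) = -18 + 3*(-1) = -18 - 3 = -21)
w(W) = -21*W**2
r(t, s) = -11 (r(t, s) = -5 - 6 = -11)
q(Z) = -11/6 + Z**2/6 + 95*Z/6 (q(Z) = ((Z**2 + 95*Z) - 11)/6 = (-11 + Z**2 + 95*Z)/6 = -11/6 + Z**2/6 + 95*Z/6)
w(-3)/q(66) = (-21*(-3)**2)/(-11/6 + (1/6)*66**2 + (95/6)*66) = (-21*9)/(-11/6 + (1/6)*4356 + 1045) = -189/(-11/6 + 726 + 1045) = -189/10615/6 = -189*6/10615 = -1134/10615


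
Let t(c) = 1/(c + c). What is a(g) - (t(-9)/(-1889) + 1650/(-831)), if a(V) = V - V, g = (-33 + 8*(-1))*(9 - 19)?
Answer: 18700823/9418554 ≈ 1.9855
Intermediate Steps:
t(c) = 1/(2*c)
g = 410 (g = (-33 - 8)*(-10) = -41*(-10) = 410)
a(V) = 0
a(g) - (t(-9)/(-1889) + 1650/(-831)) = 0 - (((½)/(-9))/(-1889) + 1650/(-831)) = 0 - (((½)*(-⅑))*(-1/1889) + 1650*(-1/831)) = 0 - (-1/18*(-1/1889) - 550/277) = 0 - (1/34002 - 550/277) = 0 - 1*(-18700823/9418554) = 0 + 18700823/9418554 = 18700823/9418554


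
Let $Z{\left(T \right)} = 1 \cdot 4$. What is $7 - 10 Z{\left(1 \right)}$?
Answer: $-33$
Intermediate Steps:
$Z{\left(T \right)} = 4$
$7 - 10 Z{\left(1 \right)} = 7 - 40 = -33$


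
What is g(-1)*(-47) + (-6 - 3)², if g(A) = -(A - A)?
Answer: 81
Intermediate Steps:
g(A) = 0 (g(A) = -1*0 = 0)
g(-1)*(-47) + (-6 - 3)² = 0*(-47) + (-6 - 3)² = 0 + (-9)² = 0 + 81 = 81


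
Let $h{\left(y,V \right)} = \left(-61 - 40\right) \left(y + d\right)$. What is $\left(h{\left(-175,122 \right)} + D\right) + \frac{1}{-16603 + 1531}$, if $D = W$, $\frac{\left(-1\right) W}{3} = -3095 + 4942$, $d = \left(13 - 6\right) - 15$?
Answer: $\frac{195061823}{15072} \approx 12942.0$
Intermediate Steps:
$d = -8$ ($d = 7 - 15 = -8$)
$W = -5541$ ($W = - 3 \left(-3095 + 4942\right) = \left(-3\right) 1847 = -5541$)
$D = -5541$
$h{\left(y,V \right)} = 808 - 101 y$ ($h{\left(y,V \right)} = \left(-61 - 40\right) \left(y - 8\right) = - 101 \left(-8 + y\right) = 808 - 101 y$)
$\left(h{\left(-175,122 \right)} + D\right) + \frac{1}{-16603 + 1531} = \left(\left(808 - -17675\right) - 5541\right) + \frac{1}{-16603 + 1531} = \left(\left(808 + 17675\right) - 5541\right) + \frac{1}{-15072} = \left(18483 - 5541\right) - \frac{1}{15072} = 12942 - \frac{1}{15072} = \frac{195061823}{15072}$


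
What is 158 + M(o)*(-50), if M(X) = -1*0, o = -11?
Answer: 158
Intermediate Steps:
M(X) = 0
158 + M(o)*(-50) = 158 + 0*(-50) = 158 + 0 = 158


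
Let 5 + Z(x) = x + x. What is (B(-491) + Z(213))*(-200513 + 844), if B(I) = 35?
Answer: -91049064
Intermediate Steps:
Z(x) = -5 + 2*x (Z(x) = -5 + (x + x) = -5 + 2*x)
(B(-491) + Z(213))*(-200513 + 844) = (35 + (-5 + 2*213))*(-200513 + 844) = (35 + (-5 + 426))*(-199669) = (35 + 421)*(-199669) = 456*(-199669) = -91049064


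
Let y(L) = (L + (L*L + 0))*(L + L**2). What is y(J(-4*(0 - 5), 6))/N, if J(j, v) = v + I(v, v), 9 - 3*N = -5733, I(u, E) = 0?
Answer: 294/319 ≈ 0.92163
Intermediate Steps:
N = 1914 (N = 3 - 1/3*(-5733) = 3 + 1911 = 1914)
J(j, v) = v (J(j, v) = v + 0 = v)
y(L) = (L + L**2)**2 (y(L) = (L + (L**2 + 0))*(L + L**2) = (L + L**2)*(L + L**2) = (L + L**2)**2)
y(J(-4*(0 - 5), 6))/N = (6**2*(1 + 6)**2)/1914 = (36*7**2)*(1/1914) = (36*49)*(1/1914) = 1764*(1/1914) = 294/319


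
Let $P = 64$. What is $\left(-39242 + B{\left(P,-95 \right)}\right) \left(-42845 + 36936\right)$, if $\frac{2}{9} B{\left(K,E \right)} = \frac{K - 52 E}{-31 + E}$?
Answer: $\frac{1630559005}{7} \approx 2.3294 \cdot 10^{8}$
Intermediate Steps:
$B{\left(K,E \right)} = \frac{9 \left(K - 52 E\right)}{2 \left(-31 + E\right)}$ ($B{\left(K,E \right)} = \frac{9 \frac{K - 52 E}{-31 + E}}{2} = \frac{9 \left(K - 52 E\right)}{2 \left(-31 + E\right)}$)
$\left(-39242 + B{\left(P,-95 \right)}\right) \left(-42845 + 36936\right) = \left(-39242 + \frac{9 \left(64 - -4940\right)}{2 \left(-31 - 95\right)}\right) \left(-42845 + 36936\right) = \left(-39242 + \frac{9 \left(64 + 4940\right)}{2 \left(-126\right)}\right) \left(-5909\right) = \left(-39242 + \frac{9}{2} \left(- \frac{1}{126}\right) 5004\right) \left(-5909\right) = \left(-39242 - \frac{1251}{7}\right) \left(-5909\right) = \left(- \frac{275945}{7}\right) \left(-5909\right) = \frac{1630559005}{7}$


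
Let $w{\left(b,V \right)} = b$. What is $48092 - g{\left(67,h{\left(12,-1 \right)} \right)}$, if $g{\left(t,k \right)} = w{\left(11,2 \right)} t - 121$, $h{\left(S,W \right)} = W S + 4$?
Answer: $47476$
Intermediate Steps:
$h{\left(S,W \right)} = 4 + S W$ ($h{\left(S,W \right)} = S W + 4 = 4 + S W$)
$g{\left(t,k \right)} = -121 + 11 t$ ($g{\left(t,k \right)} = 11 t - 121 = -121 + 11 t$)
$48092 - g{\left(67,h{\left(12,-1 \right)} \right)} = 48092 - \left(-121 + 11 \cdot 67\right) = 48092 - \left(-121 + 737\right) = 48092 - 616 = 47476$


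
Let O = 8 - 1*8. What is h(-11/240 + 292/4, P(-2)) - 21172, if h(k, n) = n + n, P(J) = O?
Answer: -21172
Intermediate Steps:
O = 0 (O = 8 - 8 = 0)
P(J) = 0
h(k, n) = 2*n
h(-11/240 + 292/4, P(-2)) - 21172 = 2*0 - 21172 = 0 - 21172 = -21172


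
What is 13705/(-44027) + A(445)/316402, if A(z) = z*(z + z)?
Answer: 6550301970/6965115427 ≈ 0.94044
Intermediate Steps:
A(z) = 2*z**2 (A(z) = z*(2*z) = 2*z**2)
13705/(-44027) + A(445)/316402 = 13705/(-44027) + (2*445**2)/316402 = 13705*(-1/44027) + (2*198025)*(1/316402) = -13705/44027 + 396050*(1/316402) = -13705/44027 + 198025/158201 = 6550301970/6965115427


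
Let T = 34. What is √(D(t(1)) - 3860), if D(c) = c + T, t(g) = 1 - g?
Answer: I*√3826 ≈ 61.855*I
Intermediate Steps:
D(c) = 34 + c (D(c) = c + 34 = 34 + c)
√(D(t(1)) - 3860) = √((34 + (1 - 1*1)) - 3860) = √((34 + (1 - 1)) - 3860) = √((34 + 0) - 3860) = √(34 - 3860) = √(-3826) = I*√3826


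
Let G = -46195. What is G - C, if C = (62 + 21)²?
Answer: -53084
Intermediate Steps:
C = 6889 (C = 83² = 6889)
G - C = -46195 - 1*6889 = -46195 - 6889 = -53084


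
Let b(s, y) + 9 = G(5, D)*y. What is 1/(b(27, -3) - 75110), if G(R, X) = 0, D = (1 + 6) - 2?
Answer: -1/75119 ≈ -1.3312e-5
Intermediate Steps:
D = 5 (D = 7 - 2 = 5)
b(s, y) = -9 (b(s, y) = -9 + 0*y = -9 + 0 = -9)
1/(b(27, -3) - 75110) = 1/(-9 - 75110) = 1/(-75119) = -1/75119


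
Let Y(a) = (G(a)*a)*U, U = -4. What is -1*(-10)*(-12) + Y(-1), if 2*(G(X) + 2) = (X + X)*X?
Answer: -124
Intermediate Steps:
G(X) = -2 + X² (G(X) = -2 + ((X + X)*X)/2 = -2 + ((2*X)*X)/2 = -2 + (2*X²)/2 = -2 + X²)
Y(a) = -4*a*(-2 + a²) (Y(a) = ((-2 + a²)*a)*(-4) = (a*(-2 + a²))*(-4) = -4*a*(-2 + a²))
-1*(-10)*(-12) + Y(-1) = -1*(-10)*(-12) + 4*(-1)*(2 - 1*(-1)²) = 10*(-12) + 4*(-1)*(2 - 1*1) = -120 + 4*(-1)*(2 - 1) = -120 + 4*(-1)*1 = -120 - 4 = -124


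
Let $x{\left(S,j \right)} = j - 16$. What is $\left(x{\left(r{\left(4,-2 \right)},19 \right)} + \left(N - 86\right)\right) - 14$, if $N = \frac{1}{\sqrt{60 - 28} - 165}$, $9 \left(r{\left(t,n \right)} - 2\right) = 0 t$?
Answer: $- \frac{2637886}{27193} - \frac{4 \sqrt{2}}{27193} \approx -97.006$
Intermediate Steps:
$r{\left(t,n \right)} = 2$ ($r{\left(t,n \right)} = 2 + \frac{0 t}{9} = 2 + \frac{1}{9} \cdot 0 = 2 + 0 = 2$)
$x{\left(S,j \right)} = -16 + j$
$N = \frac{1}{-165 + 4 \sqrt{2}}$ ($N = \frac{1}{\sqrt{32} - 165} = \frac{1}{4 \sqrt{2} - 165} = \frac{1}{-165 + 4 \sqrt{2}} \approx -0.0062758$)
$\left(x{\left(r{\left(4,-2 \right)},19 \right)} + \left(N - 86\right)\right) - 14 = \left(\left(-16 + 19\right) - \left(\frac{2338763}{27193} + \frac{4 \sqrt{2}}{27193}\right)\right) - 14 = \left(3 - \left(\frac{2338763}{27193} + \frac{4 \sqrt{2}}{27193}\right)\right) - 14 = \left(- \frac{2257184}{27193} - \frac{4 \sqrt{2}}{27193}\right) - 14 = - \frac{2637886}{27193} - \frac{4 \sqrt{2}}{27193}$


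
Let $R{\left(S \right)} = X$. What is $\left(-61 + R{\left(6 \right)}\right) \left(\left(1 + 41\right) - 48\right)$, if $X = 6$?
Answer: $330$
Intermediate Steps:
$R{\left(S \right)} = 6$
$\left(-61 + R{\left(6 \right)}\right) \left(\left(1 + 41\right) - 48\right) = \left(-61 + 6\right) \left(\left(1 + 41\right) - 48\right) = - 55 \left(42 - 48\right) = \left(-55\right) \left(-6\right) = 330$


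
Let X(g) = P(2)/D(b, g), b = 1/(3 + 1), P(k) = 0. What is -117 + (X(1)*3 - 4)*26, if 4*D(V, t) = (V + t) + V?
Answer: -221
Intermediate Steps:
b = ¼ (b = 1/4 = ¼ ≈ 0.25000)
D(V, t) = V/2 + t/4 (D(V, t) = ((V + t) + V)/4 = (t + 2*V)/4 = V/2 + t/4)
X(g) = 0 (X(g) = 0/((½)*(¼) + g/4) = 0/(⅛ + g/4) = 0)
-117 + (X(1)*3 - 4)*26 = -117 + (0*3 - 4)*26 = -117 + (0 - 4)*26 = -117 - 4*26 = -117 - 104 = -221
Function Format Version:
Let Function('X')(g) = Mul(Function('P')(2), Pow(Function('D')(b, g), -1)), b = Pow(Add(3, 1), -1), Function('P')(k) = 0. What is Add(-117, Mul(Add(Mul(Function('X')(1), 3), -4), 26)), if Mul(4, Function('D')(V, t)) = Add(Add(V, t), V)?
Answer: -221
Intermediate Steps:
b = Rational(1, 4) (b = Pow(4, -1) = Rational(1, 4) ≈ 0.25000)
Function('D')(V, t) = Add(Mul(Rational(1, 2), V), Mul(Rational(1, 4), t)) (Function('D')(V, t) = Mul(Rational(1, 4), Add(Add(V, t), V)) = Mul(Rational(1, 4), Add(t, Mul(2, V))) = Add(Mul(Rational(1, 2), V), Mul(Rational(1, 4), t)))
Function('X')(g) = 0 (Function('X')(g) = Mul(0, Pow(Add(Mul(Rational(1, 2), Rational(1, 4)), Mul(Rational(1, 4), g)), -1)) = Mul(0, Pow(Add(Rational(1, 8), Mul(Rational(1, 4), g)), -1)) = 0)
Add(-117, Mul(Add(Mul(Function('X')(1), 3), -4), 26)) = Add(-117, Mul(Add(Mul(0, 3), -4), 26)) = Add(-117, Mul(Add(0, -4), 26)) = Add(-117, Mul(-4, 26)) = Add(-117, -104) = -221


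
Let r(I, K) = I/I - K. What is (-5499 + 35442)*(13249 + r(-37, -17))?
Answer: 397253781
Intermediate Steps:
r(I, K) = 1 - K
(-5499 + 35442)*(13249 + r(-37, -17)) = (-5499 + 35442)*(13249 + (1 - 1*(-17))) = 29943*(13249 + (1 + 17)) = 29943*(13249 + 18) = 29943*13267 = 397253781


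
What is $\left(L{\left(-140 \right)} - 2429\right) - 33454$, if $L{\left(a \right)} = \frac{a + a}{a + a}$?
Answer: $-35882$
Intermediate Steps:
$L{\left(a \right)} = 1$ ($L{\left(a \right)} = \frac{2 a}{2 a} = 2 a \frac{1}{2 a} = 1$)
$\left(L{\left(-140 \right)} - 2429\right) - 33454 = \left(1 - 2429\right) - 33454 = -2428 - 33454 = -35882$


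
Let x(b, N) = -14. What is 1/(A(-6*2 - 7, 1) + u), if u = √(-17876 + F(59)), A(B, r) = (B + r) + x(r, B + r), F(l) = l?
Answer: -32/18841 - I*√17817/18841 ≈ -0.0016984 - 0.0070846*I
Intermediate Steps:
A(B, r) = -14 + B + r (A(B, r) = (B + r) - 14 = -14 + B + r)
u = I*√17817 (u = √(-17876 + 59) = √(-17817) = I*√17817 ≈ 133.48*I)
1/(A(-6*2 - 7, 1) + u) = 1/((-14 + (-6*2 - 7) + 1) + I*√17817) = 1/((-14 + (-12 - 7) + 1) + I*√17817) = 1/((-14 - 19 + 1) + I*√17817) = 1/(-32 + I*√17817)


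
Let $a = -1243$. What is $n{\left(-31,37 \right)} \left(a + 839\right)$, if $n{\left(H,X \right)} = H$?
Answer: $12524$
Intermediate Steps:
$n{\left(-31,37 \right)} \left(a + 839\right) = - 31 \left(-1243 + 839\right) = \left(-31\right) \left(-404\right) = 12524$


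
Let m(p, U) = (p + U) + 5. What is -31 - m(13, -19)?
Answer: -30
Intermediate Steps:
m(p, U) = 5 + U + p (m(p, U) = (U + p) + 5 = 5 + U + p)
-31 - m(13, -19) = -31 - (5 - 19 + 13) = -31 - 1*(-1) = -31 + 1 = -30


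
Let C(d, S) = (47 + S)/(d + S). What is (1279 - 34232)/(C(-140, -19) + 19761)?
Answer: -5239527/3141971 ≈ -1.6676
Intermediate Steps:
C(d, S) = (47 + S)/(S + d)
(1279 - 34232)/(C(-140, -19) + 19761) = (1279 - 34232)/((47 - 19)/(-19 - 140) + 19761) = -32953/(28/(-159) + 19761) = -32953/(-1/159*28 + 19761) = -32953/(-28/159 + 19761) = -32953/3141971/159 = -32953*159/3141971 = -5239527/3141971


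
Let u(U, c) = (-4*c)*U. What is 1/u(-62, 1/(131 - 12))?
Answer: 119/248 ≈ 0.47984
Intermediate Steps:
u(U, c) = -4*U*c
1/u(-62, 1/(131 - 12)) = 1/(-4*(-62)/(131 - 12)) = 1/(-4*(-62)/119) = 1/(-4*(-62)*1/119) = 1/(248/119) = 119/248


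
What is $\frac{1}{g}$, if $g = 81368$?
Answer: $\frac{1}{81368} \approx 1.229 \cdot 10^{-5}$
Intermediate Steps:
$\frac{1}{g} = \frac{1}{81368}$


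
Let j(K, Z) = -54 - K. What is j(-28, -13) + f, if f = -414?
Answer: -440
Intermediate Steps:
j(-28, -13) + f = (-54 - 1*(-28)) - 414 = (-54 + 28) - 414 = -26 - 414 = -440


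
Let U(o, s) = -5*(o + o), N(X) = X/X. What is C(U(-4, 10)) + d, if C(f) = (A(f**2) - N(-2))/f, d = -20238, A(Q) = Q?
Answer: -807921/40 ≈ -20198.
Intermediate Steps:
N(X) = 1
U(o, s) = -10*o
C(f) = (-1 + f**2)/f (C(f) = (f**2 - 1*1)/f = (f**2 - 1)/f = (-1 + f**2)/f)
C(U(-4, 10)) + d = (-10*(-4) - 1/((-10*(-4)))) - 20238 = (40 - 1/40) - 20238 = 1599/40 - 20238 = -807921/40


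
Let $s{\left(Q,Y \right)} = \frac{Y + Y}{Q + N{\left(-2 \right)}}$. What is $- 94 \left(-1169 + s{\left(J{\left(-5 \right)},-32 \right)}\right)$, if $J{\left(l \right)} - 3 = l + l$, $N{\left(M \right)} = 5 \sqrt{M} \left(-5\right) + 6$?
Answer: $\frac{470 \left(- 221 i + 5845 \sqrt{2}\right)}{- i + 25 \sqrt{2}} \approx 1.0988 \cdot 10^{5} + 170.02 i$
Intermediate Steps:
$N{\left(M \right)} = 6 - 25 \sqrt{M}$ ($N{\left(M \right)} = - 25 \sqrt{M} + 6 = 6 - 25 \sqrt{M}$)
$J{\left(l \right)} = 3 + 2 l$ ($J{\left(l \right)} = 3 + \left(l + l\right) = 3 + 2 l$)
$s{\left(Q,Y \right)} = \frac{2 Y}{6 + Q - 25 i \sqrt{2}}$ ($s{\left(Q,Y \right)} = \frac{Y + Y}{Q + \left(6 - 25 \sqrt{-2}\right)} = \frac{2 Y}{Q + \left(6 - 25 i \sqrt{2}\right)} = \frac{2 Y}{6 + Q - 25 i \sqrt{2}}$)
$- 94 \left(-1169 + s{\left(J{\left(-5 \right)},-32 \right)}\right) = - 94 \left(-1169 + 2 \left(-32\right) \frac{1}{6 + \left(3 + 2 \left(-5\right)\right) - 25 i \sqrt{2}}\right) = - 94 \left(-1169 + 2 \left(-32\right) \frac{1}{6 + \left(3 - 10\right) - 25 i \sqrt{2}}\right) = - 94 \left(-1169 + 2 \left(-32\right) \frac{1}{6 - 7 - 25 i \sqrt{2}}\right) = - 94 \left(-1169 + 2 \left(-32\right) \frac{1}{-1 - 25 i \sqrt{2}}\right) = - 94 \left(-1169 - \frac{64}{-1 - 25 i \sqrt{2}}\right) = 109886 + \frac{6016}{-1 - 25 i \sqrt{2}}$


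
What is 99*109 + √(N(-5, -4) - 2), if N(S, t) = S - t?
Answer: 10791 + I*√3 ≈ 10791.0 + 1.732*I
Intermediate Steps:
99*109 + √(N(-5, -4) - 2) = 99*109 + √((-5 - 1*(-4)) - 2) = 10791 + √((-5 + 4) - 2) = 10791 + √(-1 - 2) = 10791 + √(-3) = 10791 + I*√3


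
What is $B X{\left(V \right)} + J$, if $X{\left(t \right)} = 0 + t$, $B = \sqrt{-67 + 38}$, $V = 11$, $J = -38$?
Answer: $-38 + 11 i \sqrt{29} \approx -38.0 + 59.237 i$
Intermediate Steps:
$B = i \sqrt{29}$ ($B = \sqrt{-29} = i \sqrt{29} \approx 5.3852 i$)
$X{\left(t \right)} = t$
$B X{\left(V \right)} + J = i \sqrt{29} \cdot 11 - 38 = 11 i \sqrt{29} - 38 = -38 + 11 i \sqrt{29}$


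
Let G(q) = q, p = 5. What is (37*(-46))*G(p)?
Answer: -8510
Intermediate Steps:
(37*(-46))*G(p) = (37*(-46))*5 = -1702*5 = -8510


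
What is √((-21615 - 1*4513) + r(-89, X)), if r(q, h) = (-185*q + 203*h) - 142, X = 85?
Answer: 5*√298 ≈ 86.313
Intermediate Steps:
r(q, h) = -142 - 185*q + 203*h
√((-21615 - 1*4513) + r(-89, X)) = √((-21615 - 1*4513) + (-142 - 185*(-89) + 203*85)) = √((-21615 - 4513) + (-142 + 16465 + 17255)) = √(-26128 + 33578) = √7450 = 5*√298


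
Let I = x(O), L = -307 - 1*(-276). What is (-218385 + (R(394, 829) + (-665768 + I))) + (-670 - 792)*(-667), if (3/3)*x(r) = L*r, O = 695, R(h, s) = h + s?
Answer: 70679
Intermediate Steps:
L = -31 (L = -307 + 276 = -31)
x(r) = -31*r
I = -21545 (I = -31*695 = -21545)
(-218385 + (R(394, 829) + (-665768 + I))) + (-670 - 792)*(-667) = (-218385 + ((394 + 829) + (-665768 - 21545))) + (-670 - 792)*(-667) = (-218385 + (1223 - 687313)) - 1462*(-667) = (-218385 - 686090) + 975154 = -904475 + 975154 = 70679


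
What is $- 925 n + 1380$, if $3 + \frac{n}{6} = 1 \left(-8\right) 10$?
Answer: $462030$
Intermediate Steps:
$n = -498$ ($n = -18 + 6 \cdot 1 \left(-8\right) 10 = -18 + 6 \left(\left(-8\right) 10\right) = -18 + 6 \left(-80\right) = -18 - 480 = -498$)
$- 925 n + 1380 = \left(-925\right) \left(-498\right) + 1380 = 460650 + 1380 = 462030$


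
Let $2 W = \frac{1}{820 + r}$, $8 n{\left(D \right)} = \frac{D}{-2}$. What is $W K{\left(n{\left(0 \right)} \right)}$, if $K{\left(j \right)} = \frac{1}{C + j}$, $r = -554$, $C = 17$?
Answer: $\frac{1}{9044} \approx 0.00011057$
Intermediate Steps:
$n{\left(D \right)} = - \frac{D}{16}$ ($n{\left(D \right)} = \frac{D \frac{1}{-2}}{8} = \frac{D \left(- \frac{1}{2}\right)}{8} = \frac{\left(- \frac{1}{2}\right) D}{8} = - \frac{D}{16}$)
$K{\left(j \right)} = \frac{1}{17 + j}$
$W = \frac{1}{532}$ ($W = \frac{1}{2 \left(820 - 554\right)} = \frac{1}{2 \cdot 266} = \frac{1}{2} \cdot \frac{1}{266} = \frac{1}{532} \approx 0.0018797$)
$W K{\left(n{\left(0 \right)} \right)} = \frac{1}{532 \left(17 - 0\right)} = \frac{1}{532 \left(17 + 0\right)} = \frac{1}{532 \cdot 17} = \frac{1}{532} \cdot \frac{1}{17} = \frac{1}{9044}$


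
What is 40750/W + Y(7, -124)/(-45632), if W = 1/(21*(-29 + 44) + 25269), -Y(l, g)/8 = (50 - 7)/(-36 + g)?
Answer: 951471006719957/912640 ≈ 1.0425e+9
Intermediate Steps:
Y(l, g) = -344/(-36 + g) (Y(l, g) = -8*(50 - 7)/(-36 + g) = -344/(-36 + g))
W = 1/25584 (W = 1/(21*15 + 25269) = 1/(315 + 25269) = 1/25584 ≈ 3.9087e-5)
40750/W + Y(7, -124)/(-45632) = 40750/(1/25584) - 344/(-36 - 124)/(-45632) = 40750*25584 - 344/(-160)*(-1/45632) = 1042548000 - 344*(-1/160)*(-1/45632) = 1042548000 + (43/20)*(-1/45632) = 1042548000 - 43/912640 = 951471006719957/912640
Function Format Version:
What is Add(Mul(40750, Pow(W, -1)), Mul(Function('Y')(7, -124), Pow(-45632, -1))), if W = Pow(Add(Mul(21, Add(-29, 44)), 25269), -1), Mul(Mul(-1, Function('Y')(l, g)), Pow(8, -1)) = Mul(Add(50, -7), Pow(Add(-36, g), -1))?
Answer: Rational(951471006719957, 912640) ≈ 1.0425e+9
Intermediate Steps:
Function('Y')(l, g) = Mul(-344, Pow(Add(-36, g), -1)) (Function('Y')(l, g) = Mul(-8, Mul(Add(50, -7), Pow(Add(-36, g), -1))) = Mul(-8, Mul(43, Pow(Add(-36, g), -1))) = Mul(-344, Pow(Add(-36, g), -1)))
W = Rational(1, 25584) (W = Pow(Add(Mul(21, 15), 25269), -1) = Pow(Add(315, 25269), -1) = Pow(25584, -1) = Rational(1, 25584) ≈ 3.9087e-5)
Add(Mul(40750, Pow(W, -1)), Mul(Function('Y')(7, -124), Pow(-45632, -1))) = Add(Mul(40750, Pow(Rational(1, 25584), -1)), Mul(Mul(-344, Pow(Add(-36, -124), -1)), Pow(-45632, -1))) = Add(Mul(40750, 25584), Mul(Mul(-344, Pow(-160, -1)), Rational(-1, 45632))) = Add(1042548000, Mul(Mul(-344, Rational(-1, 160)), Rational(-1, 45632))) = Add(1042548000, Mul(Rational(43, 20), Rational(-1, 45632))) = Add(1042548000, Rational(-43, 912640)) = Rational(951471006719957, 912640)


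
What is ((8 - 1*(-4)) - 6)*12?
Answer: 72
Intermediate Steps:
((8 - 1*(-4)) - 6)*12 = ((8 + 4) - 6)*12 = (12 - 6)*12 = 6*12 = 72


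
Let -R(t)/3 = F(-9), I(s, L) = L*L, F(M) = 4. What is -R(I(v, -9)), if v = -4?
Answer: 12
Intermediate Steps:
I(s, L) = L²
R(t) = -12 (R(t) = -3*4 = -12)
-R(I(v, -9)) = -1*(-12) = 12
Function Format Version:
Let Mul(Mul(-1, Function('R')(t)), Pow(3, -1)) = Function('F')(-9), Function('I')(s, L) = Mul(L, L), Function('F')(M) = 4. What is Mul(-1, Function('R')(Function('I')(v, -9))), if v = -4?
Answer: 12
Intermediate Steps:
Function('I')(s, L) = Pow(L, 2)
Function('R')(t) = -12 (Function('R')(t) = Mul(-3, 4) = -12)
Mul(-1, Function('R')(Function('I')(v, -9))) = Mul(-1, -12) = 12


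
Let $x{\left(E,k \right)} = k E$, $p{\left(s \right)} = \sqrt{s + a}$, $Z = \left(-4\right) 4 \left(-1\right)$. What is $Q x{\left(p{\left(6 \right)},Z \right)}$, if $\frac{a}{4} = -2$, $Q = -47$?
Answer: $- 752 i \sqrt{2} \approx - 1063.5 i$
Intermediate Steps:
$a = -8$ ($a = 4 \left(-2\right) = -8$)
$Z = 16$ ($Z = \left(-16\right) \left(-1\right) = 16$)
$p{\left(s \right)} = \sqrt{-8 + s}$ ($p{\left(s \right)} = \sqrt{s - 8} = \sqrt{-8 + s}$)
$x{\left(E,k \right)} = E k$
$Q x{\left(p{\left(6 \right)},Z \right)} = - 47 \sqrt{-8 + 6} \cdot 16 = - 47 \sqrt{-2} \cdot 16 = - 47 i \sqrt{2} \cdot 16 = - 47 \cdot 16 i \sqrt{2} = - 752 i \sqrt{2}$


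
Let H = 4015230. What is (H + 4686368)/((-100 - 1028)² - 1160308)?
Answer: 4350799/56038 ≈ 77.640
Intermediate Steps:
(H + 4686368)/((-100 - 1028)² - 1160308) = (4015230 + 4686368)/((-100 - 1028)² - 1160308) = 8701598/((-1128)² - 1160308) = 8701598/(1272384 - 1160308) = 8701598/112076 = 8701598*(1/112076) = 4350799/56038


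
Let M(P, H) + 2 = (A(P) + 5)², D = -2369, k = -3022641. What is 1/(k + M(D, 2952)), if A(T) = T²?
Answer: 1/31496404188913 ≈ 3.1750e-14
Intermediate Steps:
M(P, H) = -2 + (5 + P²)² (M(P, H) = -2 + (P² + 5)² = -2 + (5 + P²)²)
1/(k + M(D, 2952)) = 1/(-3022641 + (-2 + (5 + (-2369)²)²)) = 1/(-3022641 + (-2 + (5 + 5612161)²)) = 1/(-3022641 + (-2 + 5612166²)) = 1/(-3022641 + (-2 + 31496407211556)) = 1/(-3022641 + 31496407211554) = 1/31496404188913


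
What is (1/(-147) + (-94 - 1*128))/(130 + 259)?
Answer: -32635/57183 ≈ -0.57071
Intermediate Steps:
(1/(-147) + (-94 - 1*128))/(130 + 259) = (-1/147 + (-94 - 128))/389 = (-1/147 - 222)*(1/389) = -32635/147*1/389 = -32635/57183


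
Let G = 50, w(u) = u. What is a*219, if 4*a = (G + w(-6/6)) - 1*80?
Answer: -6789/4 ≈ -1697.3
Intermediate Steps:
a = -31/4 (a = ((50 - 6/6) - 1*80)/4 = ((50 - 6*⅙) - 80)/4 = ((50 - 1) - 80)/4 = (49 - 80)/4 = (¼)*(-31) = -31/4 ≈ -7.7500)
a*219 = -31/4*219 = -6789/4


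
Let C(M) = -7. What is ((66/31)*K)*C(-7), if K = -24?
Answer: 11088/31 ≈ 357.68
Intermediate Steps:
((66/31)*K)*C(-7) = ((66/31)*(-24))*(-7) = -1584/31*(-7) = 11088/31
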